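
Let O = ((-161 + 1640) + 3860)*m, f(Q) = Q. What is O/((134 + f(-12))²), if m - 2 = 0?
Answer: 5339/7442 ≈ 0.71741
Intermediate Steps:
m = 2 (m = 2 + 0 = 2)
O = 10678 (O = ((-161 + 1640) + 3860)*2 = (1479 + 3860)*2 = 5339*2 = 10678)
O/((134 + f(-12))²) = 10678/((134 - 12)²) = 10678/(122²) = 10678/14884 = 10678*(1/14884) = 5339/7442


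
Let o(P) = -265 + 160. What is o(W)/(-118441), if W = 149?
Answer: 105/118441 ≈ 0.00088652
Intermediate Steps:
o(P) = -105
o(W)/(-118441) = -105/(-118441) = -105*(-1/118441) = 105/118441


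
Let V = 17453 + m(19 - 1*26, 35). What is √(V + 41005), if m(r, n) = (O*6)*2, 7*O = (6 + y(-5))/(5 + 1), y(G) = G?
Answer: 2*√716114/7 ≈ 241.78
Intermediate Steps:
O = 1/42 (O = ((6 - 5)/(5 + 1))/7 = (1/6)/7 = (1*(⅙))/7 = (⅐)*(⅙) = 1/42 ≈ 0.023810)
m(r, n) = 2/7 (m(r, n) = ((1/42)*6)*2 = (⅐)*2 = 2/7)
V = 122173/7 (V = 17453 + 2/7 = 122173/7 ≈ 17453.)
√(V + 41005) = √(122173/7 + 41005) = √(409208/7) = 2*√716114/7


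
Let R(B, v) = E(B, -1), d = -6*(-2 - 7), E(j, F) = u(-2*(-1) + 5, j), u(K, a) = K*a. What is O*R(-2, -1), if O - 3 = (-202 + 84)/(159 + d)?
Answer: -7294/213 ≈ -34.244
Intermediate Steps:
E(j, F) = 7*j (E(j, F) = (-2*(-1) + 5)*j = (2 + 5)*j = 7*j)
d = 54 (d = -6*(-9) = 54)
R(B, v) = 7*B
O = 521/213 (O = 3 + (-202 + 84)/(159 + 54) = 3 - 118/213 = 521/213 ≈ 2.4460)
O*R(-2, -1) = 521*(7*(-2))/213 = (521/213)*(-14) = -7294/213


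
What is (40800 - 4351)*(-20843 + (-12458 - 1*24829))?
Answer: -2118780370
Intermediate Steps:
(40800 - 4351)*(-20843 + (-12458 - 1*24829)) = 36449*(-20843 + (-12458 - 24829)) = 36449*(-20843 - 37287) = 36449*(-58130) = -2118780370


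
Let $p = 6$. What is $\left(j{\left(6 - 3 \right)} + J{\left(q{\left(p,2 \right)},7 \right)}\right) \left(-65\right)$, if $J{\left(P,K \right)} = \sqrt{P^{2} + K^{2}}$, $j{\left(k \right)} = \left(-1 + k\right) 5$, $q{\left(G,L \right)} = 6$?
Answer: $-650 - 65 \sqrt{85} \approx -1249.3$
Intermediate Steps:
$j{\left(k \right)} = -5 + 5 k$
$J{\left(P,K \right)} = \sqrt{K^{2} + P^{2}}$
$\left(j{\left(6 - 3 \right)} + J{\left(q{\left(p,2 \right)},7 \right)}\right) \left(-65\right) = \left(\left(-5 + 5 \left(6 - 3\right)\right) + \sqrt{7^{2} + 6^{2}}\right) \left(-65\right) = \left(\left(-5 + 5 \cdot 3\right) + \sqrt{49 + 36}\right) \left(-65\right) = \left(\left(-5 + 15\right) + \sqrt{85}\right) \left(-65\right) = \left(10 + \sqrt{85}\right) \left(-65\right) = -650 - 65 \sqrt{85}$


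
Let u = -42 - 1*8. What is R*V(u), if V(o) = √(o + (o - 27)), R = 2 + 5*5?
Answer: 27*I*√127 ≈ 304.27*I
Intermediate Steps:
u = -50 (u = -42 - 8 = -50)
R = 27 (R = 2 + 25 = 27)
V(o) = √(-27 + 2*o) (V(o) = √(o + (-27 + o)) = √(-27 + 2*o))
R*V(u) = 27*√(-27 + 2*(-50)) = 27*√(-27 - 100) = 27*√(-127) = 27*(I*√127) = 27*I*√127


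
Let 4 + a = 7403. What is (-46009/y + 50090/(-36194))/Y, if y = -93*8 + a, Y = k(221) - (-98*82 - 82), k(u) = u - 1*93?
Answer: -499649674/496555710805 ≈ -0.0010062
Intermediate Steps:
a = 7399 (a = -4 + 7403 = 7399)
k(u) = -93 + u (k(u) = u - 93 = -93 + u)
Y = 8246 (Y = (-93 + 221) - (-98*82 - 82) = 128 - (-8036 - 82) = 128 - 1*(-8118) = 128 + 8118 = 8246)
y = 6655 (y = -93*8 + 7399 = -744 + 7399 = 6655)
(-46009/y + 50090/(-36194))/Y = (-46009/6655 + 50090/(-36194))/8246 = (-46009*1/6655 + 50090*(-1/36194))*(1/8246) = (-46009/6655 - 25045/18097)*(1/8246) = -999299348/120435535*1/8246 = -499649674/496555710805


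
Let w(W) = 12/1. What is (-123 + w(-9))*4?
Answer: -444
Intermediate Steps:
w(W) = 12 (w(W) = 12*1 = 12)
(-123 + w(-9))*4 = (-123 + 12)*4 = -111*4 = -444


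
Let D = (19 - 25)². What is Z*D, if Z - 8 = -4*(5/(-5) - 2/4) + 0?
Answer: 504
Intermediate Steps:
D = 36 (D = (-6)² = 36)
Z = 14 (Z = 8 + (-4*(5/(-5) - 2/4) + 0) = 8 + (-4*(5*(-⅕) - 2*¼) + 0) = 8 + (-4*(-1 - ½) + 0) = 8 + (-4*(-3/2) + 0) = 8 + (6 + 0) = 8 + 6 = 14)
Z*D = 14*36 = 504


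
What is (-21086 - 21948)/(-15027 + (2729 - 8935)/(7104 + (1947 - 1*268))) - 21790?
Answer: -2875648113508/131988347 ≈ -21787.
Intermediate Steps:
(-21086 - 21948)/(-15027 + (2729 - 8935)/(7104 + (1947 - 1*268))) - 21790 = -43034/(-15027 - 6206/(7104 + (1947 - 268))) - 21790 = -43034/(-15027 - 6206/(7104 + 1679)) - 21790 = -43034/(-15027 - 6206/8783) - 21790 = -43034/(-131988347/8783) - 21790 = -43034*(-8783/131988347) - 21790 = 377967622/131988347 - 21790 = -2875648113508/131988347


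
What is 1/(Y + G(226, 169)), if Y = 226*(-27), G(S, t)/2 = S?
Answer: -1/5650 ≈ -0.00017699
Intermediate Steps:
G(S, t) = 2*S
Y = -6102
1/(Y + G(226, 169)) = 1/(-6102 + 2*226) = 1/(-6102 + 452) = 1/(-5650) = -1/5650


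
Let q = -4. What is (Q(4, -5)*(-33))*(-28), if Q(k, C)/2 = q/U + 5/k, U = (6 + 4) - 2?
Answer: 1386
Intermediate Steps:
U = 8 (U = 10 - 2 = 8)
Q(k, C) = -1 + 10/k (Q(k, C) = 2*(-4/8 + 5/k) = 2*(-4*1/8 + 5/k) = 2*(-1/2 + 5/k) = -1 + 10/k)
(Q(4, -5)*(-33))*(-28) = (((10 - 1*4)/4)*(-33))*(-28) = (((10 - 4)/4)*(-33))*(-28) = (((1/4)*6)*(-33))*(-28) = ((3/2)*(-33))*(-28) = -99/2*(-28) = 1386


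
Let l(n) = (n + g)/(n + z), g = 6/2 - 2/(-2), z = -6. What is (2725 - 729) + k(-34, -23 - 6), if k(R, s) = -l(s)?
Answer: 13967/7 ≈ 1995.3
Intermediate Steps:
g = 4 (g = 6*(1/2) - 2*(-1/2) = 3 + 1 = 4)
l(n) = (4 + n)/(-6 + n) (l(n) = (n + 4)/(n - 6) = (4 + n)/(-6 + n))
k(R, s) = -(4 + s)/(-6 + s)
(2725 - 729) + k(-34, -23 - 6) = (2725 - 729) + (-4 - (-23 - 6))/(-6 + (-23 - 6)) = 1996 + (-4 - 1*(-29))/(-6 - 29) = 1996 + (-4 + 29)/(-35) = 1996 - 1/35*25 = 1996 - 5/7 = 13967/7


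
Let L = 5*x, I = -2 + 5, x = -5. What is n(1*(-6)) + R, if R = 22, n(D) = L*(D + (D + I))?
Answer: 247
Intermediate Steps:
I = 3
L = -25 (L = 5*(-5) = -25)
n(D) = -75 - 50*D (n(D) = -25*(D + (D + 3)) = -25*(D + (3 + D)) = -25*(3 + 2*D) = -75 - 50*D)
n(1*(-6)) + R = (-75 - 50*(-6)) + 22 = (-75 + 300) + 22 = 225 + 22 = 247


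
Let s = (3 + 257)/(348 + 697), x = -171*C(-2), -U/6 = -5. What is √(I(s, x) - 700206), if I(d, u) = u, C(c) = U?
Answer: 2*I*√176334 ≈ 839.84*I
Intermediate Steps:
U = 30 (U = -6*(-5) = 30)
C(c) = 30
x = -5130 (x = -171*30 = -5130)
s = 52/209 (s = 260/1045 = 260*(1/1045) = 52/209 ≈ 0.24880)
√(I(s, x) - 700206) = √(-5130 - 700206) = √(-705336) = 2*I*√176334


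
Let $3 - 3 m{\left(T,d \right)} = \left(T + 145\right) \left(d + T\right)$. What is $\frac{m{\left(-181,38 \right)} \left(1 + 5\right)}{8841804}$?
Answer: $- \frac{1715}{1473634} \approx -0.0011638$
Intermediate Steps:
$m{\left(T,d \right)} = 1 - \frac{\left(145 + T\right) \left(T + d\right)}{3}$ ($m{\left(T,d \right)} = 1 - \frac{\left(T + 145\right) \left(d + T\right)}{3} = 1 - \frac{\left(145 + T\right) \left(T + d\right)}{3}$)
$\frac{m{\left(-181,38 \right)} \left(1 + 5\right)}{8841804} = \frac{\left(1 - - \frac{26245}{3} - \frac{5510}{3} - \frac{\left(-181\right)^{2}}{3} - \left(- \frac{181}{3}\right) 38\right) \left(1 + 5\right)}{8841804} = \left(1 + \frac{26245}{3} - \frac{5510}{3} - \frac{32761}{3} + \frac{6878}{3}\right) 6 \cdot \frac{1}{8841804} = \left(-1715\right) 6 \cdot \frac{1}{8841804} = \left(-10290\right) \frac{1}{8841804} = - \frac{1715}{1473634}$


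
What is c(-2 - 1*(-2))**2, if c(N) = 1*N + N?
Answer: 0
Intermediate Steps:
c(N) = 2*N (c(N) = N + N = 2*N)
c(-2 - 1*(-2))**2 = (2*(-2 - 1*(-2)))**2 = (2*(-2 + 2))**2 = (2*0)**2 = 0**2 = 0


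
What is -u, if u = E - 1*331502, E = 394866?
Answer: -63364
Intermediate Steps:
u = 63364 (u = 394866 - 1*331502 = 394866 - 331502 = 63364)
-u = -1*63364 = -63364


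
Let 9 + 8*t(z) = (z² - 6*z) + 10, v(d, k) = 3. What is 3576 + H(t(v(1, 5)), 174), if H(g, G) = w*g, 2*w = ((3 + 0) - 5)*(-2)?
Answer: 3574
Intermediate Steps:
w = 2 (w = (((3 + 0) - 5)*(-2))/2 = ((3 - 5)*(-2))/2 = (-2*(-2))/2 = (½)*4 = 2)
t(z) = ⅛ - 3*z/4 + z²/8 (t(z) = -9/8 + ((z² - 6*z) + 10)/8 = -9/8 + (10 + z² - 6*z)/8 = -9/8 + (5/4 - 3*z/4 + z²/8) = ⅛ - 3*z/4 + z²/8)
H(g, G) = 2*g
3576 + H(t(v(1, 5)), 174) = 3576 + 2*(⅛ - ¾*3 + (⅛)*3²) = 3576 + 2*(⅛ - 9/4 + (⅛)*9) = 3576 + 2*(⅛ - 9/4 + 9/8) = 3576 + 2*(-1) = 3576 - 2 = 3574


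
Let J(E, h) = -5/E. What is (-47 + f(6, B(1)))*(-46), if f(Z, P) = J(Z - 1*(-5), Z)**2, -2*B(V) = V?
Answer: 260452/121 ≈ 2152.5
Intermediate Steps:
B(V) = -V/2
f(Z, P) = 25/(5 + Z)**2 (f(Z, P) = (-5/(Z - 1*(-5)))**2 = (-5/(Z + 5))**2 = (-5/(5 + Z))**2 = 25/(5 + Z)**2)
(-47 + f(6, B(1)))*(-46) = (-47 + 25/(5 + 6)**2)*(-46) = (-47 + 25/11**2)*(-46) = (-47 + 25*(1/121))*(-46) = (-47 + 25/121)*(-46) = -5662/121*(-46) = 260452/121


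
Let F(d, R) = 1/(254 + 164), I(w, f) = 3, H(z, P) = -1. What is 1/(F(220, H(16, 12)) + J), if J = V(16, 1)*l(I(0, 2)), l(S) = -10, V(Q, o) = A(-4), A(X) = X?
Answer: 418/16721 ≈ 0.024999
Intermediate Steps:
V(Q, o) = -4
F(d, R) = 1/418
J = 40 (J = -4*(-10) = 40)
1/(F(220, H(16, 12)) + J) = 1/(1/418 + 40) = 1/(16721/418) = 418/16721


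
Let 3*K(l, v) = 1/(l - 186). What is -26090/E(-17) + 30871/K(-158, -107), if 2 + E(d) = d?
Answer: -605292478/19 ≈ -3.1858e+7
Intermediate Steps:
E(d) = -2 + d
K(l, v) = 1/(3*(-186 + l)) (K(l, v) = 1/(3*(l - 186)) = 1/(3*(-186 + l)))
-26090/E(-17) + 30871/K(-158, -107) = -26090/(-2 - 17) + 30871/((1/(3*(-186 - 158)))) = -26090/(-19) + 30871/(((⅓)/(-344))) = -26090*(-1/19) + 30871/(((⅓)*(-1/344))) = 26090/19 + 30871/(-1/1032) = 26090/19 + 30871*(-1032) = 26090/19 - 31858872 = -605292478/19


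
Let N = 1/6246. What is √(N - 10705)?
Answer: I*√46403219726/2082 ≈ 103.46*I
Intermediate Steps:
N = 1/6246 ≈ 0.00016010
√(N - 10705) = √(1/6246 - 10705) = √(-66863429/6246) = I*√46403219726/2082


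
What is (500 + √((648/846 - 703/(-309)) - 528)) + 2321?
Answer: 2821 + I*√110723047017/14523 ≈ 2821.0 + 22.912*I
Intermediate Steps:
(500 + √((648/846 - 703/(-309)) - 528)) + 2321 = (500 + √((648*(1/846) - 703*(-1/309)) - 528)) + 2321 = (500 + √((36/47 + 703/309) - 528)) + 2321 = (500 + √(44165/14523 - 528)) + 2321 = (500 + √(-7623979/14523)) + 2321 = (500 + I*√110723047017/14523) + 2321 = 2821 + I*√110723047017/14523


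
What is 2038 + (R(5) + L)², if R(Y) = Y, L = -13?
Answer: 2102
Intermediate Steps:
2038 + (R(5) + L)² = 2038 + (5 - 13)² = 2038 + (-8)² = 2038 + 64 = 2102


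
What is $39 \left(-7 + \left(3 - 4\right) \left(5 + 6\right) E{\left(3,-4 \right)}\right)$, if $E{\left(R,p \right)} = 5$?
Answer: $-2418$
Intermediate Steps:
$39 \left(-7 + \left(3 - 4\right) \left(5 + 6\right) E{\left(3,-4 \right)}\right) = 39 \left(-7 + \left(3 - 4\right) \left(5 + 6\right) 5\right) = 39 \left(-7 + \left(-1\right) 11 \cdot 5\right) = 39 \left(-7 - 55\right) = 39 \left(-62\right) = -2418$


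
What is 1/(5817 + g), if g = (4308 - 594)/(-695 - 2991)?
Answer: 1843/10718874 ≈ 0.00017194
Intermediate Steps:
g = -1857/1843 (g = 3714/(-3686) = 3714*(-1/3686) = -1857/1843 ≈ -1.0076)
1/(5817 + g) = 1/(5817 - 1857/1843) = 1/(10718874/1843) = 1843/10718874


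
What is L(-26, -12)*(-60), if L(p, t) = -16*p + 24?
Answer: -26400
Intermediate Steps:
L(p, t) = 24 - 16*p
L(-26, -12)*(-60) = (24 - 16*(-26))*(-60) = (24 + 416)*(-60) = 440*(-60) = -26400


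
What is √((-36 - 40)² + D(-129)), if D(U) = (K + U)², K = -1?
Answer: 2*√5669 ≈ 150.59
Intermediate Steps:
D(U) = (-1 + U)²
√((-36 - 40)² + D(-129)) = √((-36 - 40)² + (-1 - 129)²) = √((-76)² + (-130)²) = √(5776 + 16900) = √22676 = 2*√5669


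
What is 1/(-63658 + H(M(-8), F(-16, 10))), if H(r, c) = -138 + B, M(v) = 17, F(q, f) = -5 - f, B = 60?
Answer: -1/63736 ≈ -1.5690e-5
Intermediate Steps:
H(r, c) = -78 (H(r, c) = -138 + 60 = -78)
1/(-63658 + H(M(-8), F(-16, 10))) = 1/(-63658 - 78) = 1/(-63736) = -1/63736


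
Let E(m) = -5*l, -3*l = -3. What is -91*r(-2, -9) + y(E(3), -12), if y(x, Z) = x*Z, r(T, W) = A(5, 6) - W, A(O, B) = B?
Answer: -1305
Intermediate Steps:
l = 1 (l = -1/3*(-3) = 1)
E(m) = -5 (E(m) = -5*1 = -5)
r(T, W) = 6 - W
y(x, Z) = Z*x
-91*r(-2, -9) + y(E(3), -12) = -91*(6 - 1*(-9)) - 12*(-5) = -91*(6 + 9) + 60 = -91*15 + 60 = -1365 + 60 = -1305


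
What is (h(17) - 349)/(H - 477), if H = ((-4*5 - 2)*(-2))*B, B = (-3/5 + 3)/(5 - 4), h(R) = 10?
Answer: 565/619 ≈ 0.91276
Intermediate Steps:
B = 12/5 (B = (-3*⅕ + 3)/1 = (-⅗ + 3)*1 = (12/5)*1 = 12/5 ≈ 2.4000)
H = 528/5 (H = ((-4*5 - 2)*(-2))*(12/5) = ((-20 - 2)*(-2))*(12/5) = -22*(-2)*(12/5) = 44*(12/5) = 528/5 ≈ 105.60)
(h(17) - 349)/(H - 477) = (10 - 349)/(528/5 - 477) = -339/(-1857/5) = -339*(-5/1857) = 565/619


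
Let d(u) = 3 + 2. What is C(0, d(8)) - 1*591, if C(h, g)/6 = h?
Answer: -591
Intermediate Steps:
d(u) = 5
C(h, g) = 6*h
C(0, d(8)) - 1*591 = 6*0 - 1*591 = 0 - 591 = -591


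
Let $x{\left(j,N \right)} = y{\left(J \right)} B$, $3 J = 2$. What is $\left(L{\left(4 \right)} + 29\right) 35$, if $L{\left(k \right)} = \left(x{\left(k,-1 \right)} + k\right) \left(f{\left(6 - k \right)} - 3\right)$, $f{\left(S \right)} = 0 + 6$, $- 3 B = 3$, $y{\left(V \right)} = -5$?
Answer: $1960$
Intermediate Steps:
$J = \frac{2}{3}$ ($J = \frac{1}{3} \cdot 2 = \frac{2}{3} \approx 0.66667$)
$B = -1$ ($B = \left(- \frac{1}{3}\right) 3 = -1$)
$f{\left(S \right)} = 6$
$x{\left(j,N \right)} = 5$ ($x{\left(j,N \right)} = \left(-5\right) \left(-1\right) = 5$)
$L{\left(k \right)} = 15 + 3 k$ ($L{\left(k \right)} = \left(5 + k\right) \left(6 - 3\right) = \left(5 + k\right) 3 = 15 + 3 k$)
$\left(L{\left(4 \right)} + 29\right) 35 = \left(\left(15 + 3 \cdot 4\right) + 29\right) 35 = \left(\left(15 + 12\right) + 29\right) 35 = \left(27 + 29\right) 35 = 56 \cdot 35 = 1960$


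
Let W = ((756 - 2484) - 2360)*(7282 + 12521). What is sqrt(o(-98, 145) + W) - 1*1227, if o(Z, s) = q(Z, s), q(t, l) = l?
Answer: -1227 + I*sqrt(80954519) ≈ -1227.0 + 8997.5*I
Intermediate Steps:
o(Z, s) = s
W = -80954664 (W = (-1728 - 2360)*19803 = -4088*19803 = -80954664)
sqrt(o(-98, 145) + W) - 1*1227 = sqrt(145 - 80954664) - 1*1227 = sqrt(-80954519) - 1227 = I*sqrt(80954519) - 1227 = -1227 + I*sqrt(80954519)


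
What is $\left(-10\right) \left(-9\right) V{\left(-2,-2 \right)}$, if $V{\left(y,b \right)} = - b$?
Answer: $180$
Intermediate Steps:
$\left(-10\right) \left(-9\right) V{\left(-2,-2 \right)} = \left(-10\right) \left(-9\right) \left(\left(-1\right) \left(-2\right)\right) = 90 \cdot 2 = 180$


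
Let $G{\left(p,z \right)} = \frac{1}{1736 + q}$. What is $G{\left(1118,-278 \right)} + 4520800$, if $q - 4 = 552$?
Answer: $\frac{10361673601}{2292} \approx 4.5208 \cdot 10^{6}$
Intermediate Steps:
$q = 556$ ($q = 4 + 552 = 556$)
$G{\left(p,z \right)} = \frac{1}{2292}$ ($G{\left(p,z \right)} = \frac{1}{1736 + 556} = \frac{1}{2292}$)
$G{\left(1118,-278 \right)} + 4520800 = \frac{1}{2292} + 4520800 = \frac{10361673601}{2292}$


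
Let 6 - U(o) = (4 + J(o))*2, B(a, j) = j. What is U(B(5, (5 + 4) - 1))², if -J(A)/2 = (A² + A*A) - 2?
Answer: 252004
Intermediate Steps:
J(A) = 4 - 4*A² (J(A) = -2*((A² + A*A) - 2) = -2*((A² + A²) - 2) = -2*(2*A² - 2) = -2*(-2 + 2*A²) = 4 - 4*A²)
U(o) = -10 + 8*o² (U(o) = 6 - (4 + (4 - 4*o²))*2 = 6 - (8 - 4*o²)*2 = 6 - (16 - 8*o²) = 6 + (-16 + 8*o²) = -10 + 8*o²)
U(B(5, (5 + 4) - 1))² = (-10 + 8*((5 + 4) - 1)²)² = (-10 + 8*(9 - 1)²)² = (-10 + 8*8²)² = (-10 + 8*64)² = (-10 + 512)² = 502² = 252004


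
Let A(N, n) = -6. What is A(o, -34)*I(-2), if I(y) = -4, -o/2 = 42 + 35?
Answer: 24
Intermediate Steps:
o = -154 (o = -2*(42 + 35) = -2*77 = -154)
A(o, -34)*I(-2) = -6*(-4) = 24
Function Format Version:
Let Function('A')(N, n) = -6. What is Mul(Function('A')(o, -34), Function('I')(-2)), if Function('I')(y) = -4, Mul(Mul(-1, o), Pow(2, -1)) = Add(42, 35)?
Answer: 24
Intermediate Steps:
o = -154 (o = Mul(-2, Add(42, 35)) = Mul(-2, 77) = -154)
Mul(Function('A')(o, -34), Function('I')(-2)) = Mul(-6, -4) = 24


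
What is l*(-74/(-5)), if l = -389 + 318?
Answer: -5254/5 ≈ -1050.8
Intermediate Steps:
l = -71
l*(-74/(-5)) = -(-5254)/(-5) = -(-5254)*(-1)/5 = -71*74/5 = -5254/5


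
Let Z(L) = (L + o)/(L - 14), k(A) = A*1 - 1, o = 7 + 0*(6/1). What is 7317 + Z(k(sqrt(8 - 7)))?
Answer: 14633/2 ≈ 7316.5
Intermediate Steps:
o = 7 (o = 7 + 0*(6*1) = 7 + 0*6 = 7 + 0 = 7)
k(A) = -1 + A (k(A) = A - 1 = -1 + A)
Z(L) = (7 + L)/(-14 + L) (Z(L) = (L + 7)/(L - 14) = (7 + L)/(-14 + L))
7317 + Z(k(sqrt(8 - 7))) = 7317 + (7 + (-1 + sqrt(8 - 7)))/(-14 + (-1 + sqrt(8 - 7))) = 7317 + (7 + (-1 + sqrt(1)))/(-14 + (-1 + sqrt(1))) = 7317 + (7 + (-1 + 1))/(-14 + (-1 + 1)) = 7317 + (7 + 0)/(-14 + 0) = 7317 + 7/(-14) = 7317 - 1/14*7 = 7317 - 1/2 = 14633/2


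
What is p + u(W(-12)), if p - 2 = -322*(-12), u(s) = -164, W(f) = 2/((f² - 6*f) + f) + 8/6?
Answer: 3702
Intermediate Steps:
W(f) = 4/3 + 2/(f² - 5*f) (W(f) = 2/(f² - 5*f) + 8*(⅙) = 2/(f² - 5*f) + 4/3 = 4/3 + 2/(f² - 5*f))
p = 3866 (p = 2 - 322*(-12) = 2 + 3864 = 3866)
p + u(W(-12)) = 3866 - 164 = 3702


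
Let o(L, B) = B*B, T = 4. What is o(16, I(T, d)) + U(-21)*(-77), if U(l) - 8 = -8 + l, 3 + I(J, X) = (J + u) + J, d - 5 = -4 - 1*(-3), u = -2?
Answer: 1626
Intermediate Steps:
d = 4 (d = 5 + (-4 - 1*(-3)) = 5 + (-4 + 3) = 5 - 1 = 4)
I(J, X) = -5 + 2*J (I(J, X) = -3 + ((J - 2) + J) = -3 + ((-2 + J) + J) = -3 + (-2 + 2*J) = -5 + 2*J)
o(L, B) = B**2
U(l) = l (U(l) = 8 + (-8 + l) = l)
o(16, I(T, d)) + U(-21)*(-77) = (-5 + 2*4)**2 - 21*(-77) = (-5 + 8)**2 + 1617 = 3**2 + 1617 = 9 + 1617 = 1626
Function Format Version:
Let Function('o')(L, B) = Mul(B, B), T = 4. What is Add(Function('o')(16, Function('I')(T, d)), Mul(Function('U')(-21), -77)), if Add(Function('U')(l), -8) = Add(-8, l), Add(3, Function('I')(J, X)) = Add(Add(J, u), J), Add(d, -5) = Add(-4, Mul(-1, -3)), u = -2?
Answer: 1626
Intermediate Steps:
d = 4 (d = Add(5, Add(-4, Mul(-1, -3))) = Add(5, Add(-4, 3)) = Add(5, -1) = 4)
Function('I')(J, X) = Add(-5, Mul(2, J)) (Function('I')(J, X) = Add(-3, Add(Add(J, -2), J)) = Add(-3, Add(Add(-2, J), J)) = Add(-3, Add(-2, Mul(2, J))) = Add(-5, Mul(2, J)))
Function('o')(L, B) = Pow(B, 2)
Function('U')(l) = l (Function('U')(l) = Add(8, Add(-8, l)) = l)
Add(Function('o')(16, Function('I')(T, d)), Mul(Function('U')(-21), -77)) = Add(Pow(Add(-5, Mul(2, 4)), 2), Mul(-21, -77)) = Add(Pow(Add(-5, 8), 2), 1617) = Add(Pow(3, 2), 1617) = Add(9, 1617) = 1626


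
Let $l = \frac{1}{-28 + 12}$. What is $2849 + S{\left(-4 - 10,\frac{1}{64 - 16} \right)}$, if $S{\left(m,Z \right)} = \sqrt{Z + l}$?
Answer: $2849 + \frac{i \sqrt{6}}{12} \approx 2849.0 + 0.20412 i$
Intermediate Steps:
$l = - \frac{1}{16}$ ($l = \frac{1}{-16} = - \frac{1}{16} \approx -0.0625$)
$S{\left(m,Z \right)} = \sqrt{- \frac{1}{16} + Z}$ ($S{\left(m,Z \right)} = \sqrt{Z - \frac{1}{16}} = \sqrt{- \frac{1}{16} + Z}$)
$2849 + S{\left(-4 - 10,\frac{1}{64 - 16} \right)} = 2849 + \frac{\sqrt{-1 + \frac{16}{64 - 16}}}{4} = 2849 + \frac{\sqrt{-1 + \frac{16}{48}}}{4} = 2849 + \frac{\sqrt{-1 + 16 \cdot \frac{1}{48}}}{4} = 2849 + \frac{\sqrt{-1 + \frac{1}{3}}}{4} = 2849 + \frac{\sqrt{- \frac{2}{3}}}{4} = 2849 + \frac{\frac{1}{3} i \sqrt{6}}{4} = 2849 + \frac{i \sqrt{6}}{12}$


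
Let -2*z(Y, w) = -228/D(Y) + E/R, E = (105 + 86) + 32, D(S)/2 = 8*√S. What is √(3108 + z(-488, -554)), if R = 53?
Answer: √(2077678397600 - 19533786*I*√122)/25864 ≈ 55.731 - 0.0028937*I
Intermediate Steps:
D(S) = 16*√S (D(S) = 2*(8*√S) = 16*√S)
E = 223 (E = 191 + 32 = 223)
z(Y, w) = -223/106 + 57/(8*√Y) (z(Y, w) = -(-228*1/(16*√Y) + 223/53)/2 = -(-57/(4*√Y) + 223*(1/53))/2 = -(-57/(4*√Y) + 223/53)/2 = -(223/53 - 57/(4*√Y))/2 = -223/106 + 57/(8*√Y))
√(3108 + z(-488, -554)) = √(3108 + (-223/106 + 57/(8*√(-488)))) = √(3108 + (-223/106 + 57*(-I*√122/244)/8)) = √(3108 + (-223/106 - 57*I*√122/1952)) = √(329225/106 - 57*I*√122/1952)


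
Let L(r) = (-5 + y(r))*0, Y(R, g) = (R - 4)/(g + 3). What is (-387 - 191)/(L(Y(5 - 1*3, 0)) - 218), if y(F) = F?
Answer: 289/109 ≈ 2.6514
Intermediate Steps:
Y(R, g) = (-4 + R)/(3 + g)
L(r) = 0 (L(r) = (-5 + r)*0 = 0)
(-387 - 191)/(L(Y(5 - 1*3, 0)) - 218) = (-387 - 191)/(0 - 218) = -578/(-218) = -578*(-1/218) = 289/109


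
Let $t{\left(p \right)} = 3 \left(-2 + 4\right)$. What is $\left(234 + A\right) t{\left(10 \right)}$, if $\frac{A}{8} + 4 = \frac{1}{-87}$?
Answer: $\frac{35132}{29} \approx 1211.4$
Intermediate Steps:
$t{\left(p \right)} = 6$ ($t{\left(p \right)} = 3 \cdot 2 = 6$)
$A = - \frac{2792}{87}$ ($A = -32 + \frac{8}{-87} = -32 + 8 \left(- \frac{1}{87}\right) = -32 - \frac{8}{87} = - \frac{2792}{87} \approx -32.092$)
$\left(234 + A\right) t{\left(10 \right)} = \left(234 - \frac{2792}{87}\right) 6 = \frac{17566}{87} \cdot 6 = \frac{35132}{29}$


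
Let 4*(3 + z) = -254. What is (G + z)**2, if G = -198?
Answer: 279841/4 ≈ 69960.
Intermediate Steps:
z = -133/2 (z = -3 + (1/4)*(-254) = -3 - 127/2 = -133/2 ≈ -66.500)
(G + z)**2 = (-198 - 133/2)**2 = (-529/2)**2 = 279841/4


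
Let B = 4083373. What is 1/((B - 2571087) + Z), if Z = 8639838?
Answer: 1/10152124 ≈ 9.8502e-8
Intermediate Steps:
1/((B - 2571087) + Z) = 1/((4083373 - 2571087) + 8639838) = 1/(1512286 + 8639838) = 1/10152124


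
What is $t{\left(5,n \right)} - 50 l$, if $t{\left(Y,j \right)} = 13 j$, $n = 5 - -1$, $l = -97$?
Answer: $4928$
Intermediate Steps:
$n = 6$ ($n = 5 + 1 = 6$)
$t{\left(5,n \right)} - 50 l = 13 \cdot 6 - -4850 = 78 + 4850 = 4928$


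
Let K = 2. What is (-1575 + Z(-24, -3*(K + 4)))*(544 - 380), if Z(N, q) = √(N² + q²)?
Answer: -253380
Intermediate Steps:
(-1575 + Z(-24, -3*(K + 4)))*(544 - 380) = (-1575 + √((-24)² + (-3*(2 + 4))²))*(544 - 380) = (-1575 + √(576 + (-3*6)²))*164 = (-1575 + √(576 + (-18)²))*164 = (-1575 + √(576 + 324))*164 = (-1575 + √900)*164 = (-1575 + 30)*164 = -1545*164 = -253380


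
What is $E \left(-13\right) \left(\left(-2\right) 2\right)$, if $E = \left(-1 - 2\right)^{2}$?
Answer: $468$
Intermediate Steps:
$E = 9$ ($E = \left(-3\right)^{2} = 9$)
$E \left(-13\right) \left(\left(-2\right) 2\right) = 9 \left(-13\right) \left(\left(-2\right) 2\right) = \left(-117\right) \left(-4\right) = 468$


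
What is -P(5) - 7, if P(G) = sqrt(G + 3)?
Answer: -7 - 2*sqrt(2) ≈ -9.8284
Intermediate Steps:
P(G) = sqrt(3 + G)
-P(5) - 7 = -sqrt(3 + 5) - 7 = -sqrt(8) - 7 = -2*sqrt(2) - 7 = -7 - 2*sqrt(2)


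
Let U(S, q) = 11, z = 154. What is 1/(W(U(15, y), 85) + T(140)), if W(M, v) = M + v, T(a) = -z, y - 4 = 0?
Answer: -1/58 ≈ -0.017241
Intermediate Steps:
y = 4 (y = 4 + 0 = 4)
T(a) = -154 (T(a) = -1*154 = -154)
1/(W(U(15, y), 85) + T(140)) = 1/((11 + 85) - 154) = 1/(96 - 154) = 1/(-58) = -1/58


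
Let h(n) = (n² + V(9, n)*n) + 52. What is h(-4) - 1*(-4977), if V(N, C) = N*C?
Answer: 5189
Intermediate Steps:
V(N, C) = C*N
h(n) = 52 + 10*n² (h(n) = (n² + (n*9)*n) + 52 = (n² + (9*n)*n) + 52 = (n² + 9*n²) + 52 = 10*n² + 52 = 52 + 10*n²)
h(-4) - 1*(-4977) = (52 + 10*(-4)²) - 1*(-4977) = (52 + 10*16) + 4977 = (52 + 160) + 4977 = 212 + 4977 = 5189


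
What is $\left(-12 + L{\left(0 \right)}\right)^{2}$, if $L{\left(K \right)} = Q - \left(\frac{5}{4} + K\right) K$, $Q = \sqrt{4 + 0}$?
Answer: $100$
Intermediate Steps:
$Q = 2$ ($Q = \sqrt{4} = 2$)
$L{\left(K \right)} = 2 - K \left(\frac{5}{4} + K\right)$ ($L{\left(K \right)} = 2 - \left(\frac{5}{4} + K\right) K = 2 - K \left(\frac{5}{4} + K\right)$)
$\left(-12 + L{\left(0 \right)}\right)^{2} = \left(-12 - -2\right)^{2} = \left(-12 + \left(2 - 0 + 0\right)\right)^{2} = \left(-12 + \left(2 + 0 + 0\right)\right)^{2} = \left(-12 + 2\right)^{2} = \left(-10\right)^{2} = 100$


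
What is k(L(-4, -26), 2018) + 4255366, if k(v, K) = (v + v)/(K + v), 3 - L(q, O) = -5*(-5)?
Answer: 2123427623/499 ≈ 4.2554e+6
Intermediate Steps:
L(q, O) = -22 (L(q, O) = 3 - (-5)*(-5) = 3 - 1*25 = 3 - 25 = -22)
k(v, K) = 2*v/(K + v) (k(v, K) = (2*v)/(K + v) = 2*v/(K + v))
k(L(-4, -26), 2018) + 4255366 = 2*(-22)/(2018 - 22) + 4255366 = 2*(-22)/1996 + 4255366 = 2*(-22)*(1/1996) + 4255366 = -11/499 + 4255366 = 2123427623/499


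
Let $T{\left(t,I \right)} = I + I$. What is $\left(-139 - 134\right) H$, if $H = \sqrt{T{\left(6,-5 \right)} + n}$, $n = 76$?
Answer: $- 273 \sqrt{66} \approx -2217.9$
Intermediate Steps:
$T{\left(t,I \right)} = 2 I$
$H = \sqrt{66}$ ($H = \sqrt{2 \left(-5\right) + 76} = \sqrt{-10 + 76} = \sqrt{66} \approx 8.124$)
$\left(-139 - 134\right) H = \left(-139 - 134\right) \sqrt{66} = - 273 \sqrt{66}$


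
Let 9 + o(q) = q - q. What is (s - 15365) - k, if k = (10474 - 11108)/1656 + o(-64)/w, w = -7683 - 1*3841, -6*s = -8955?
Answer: -8272873354/596367 ≈ -13872.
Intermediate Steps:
s = 2985/2 (s = -1/6*(-8955) = 2985/2 ≈ 1492.5)
o(q) = -9 (o(q) = -9 + (q - q) = -9 + 0 = -9)
w = -11524 (w = -7683 - 3841 = -11524)
k = -455707/1192734 (k = (10474 - 11108)/1656 - 9/(-11524) = -634*1/1656 - 9*(-1/11524) = -317/828 + 9/11524 = -455707/1192734 ≈ -0.38207)
(s - 15365) - k = (2985/2 - 15365) - 1*(-455707/1192734) = -27745/2 + 455707/1192734 = -8272873354/596367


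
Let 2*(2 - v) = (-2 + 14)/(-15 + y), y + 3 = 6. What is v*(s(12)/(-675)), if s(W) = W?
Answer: -2/45 ≈ -0.044444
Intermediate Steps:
y = 3 (y = -3 + 6 = 3)
v = 5/2 (v = 2 - (-2 + 14)/(2*(-15 + 3)) = 2 - 6/(-12) = 2 - 6*(-1)/12 = 2 - ½*(-1) = 2 + ½ = 5/2 ≈ 2.5000)
v*(s(12)/(-675)) = 5*(12/(-675))/2 = 5*(12*(-1/675))/2 = (5/2)*(-4/225) = -2/45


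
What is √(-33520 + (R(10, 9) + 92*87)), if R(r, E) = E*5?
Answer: I*√25471 ≈ 159.6*I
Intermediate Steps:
R(r, E) = 5*E
√(-33520 + (R(10, 9) + 92*87)) = √(-33520 + (5*9 + 92*87)) = √(-33520 + (45 + 8004)) = √(-33520 + 8049) = √(-25471) = I*√25471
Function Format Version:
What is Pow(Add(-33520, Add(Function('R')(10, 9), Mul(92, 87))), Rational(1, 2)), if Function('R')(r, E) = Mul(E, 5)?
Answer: Mul(I, Pow(25471, Rational(1, 2))) ≈ Mul(159.60, I)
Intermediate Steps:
Function('R')(r, E) = Mul(5, E)
Pow(Add(-33520, Add(Function('R')(10, 9), Mul(92, 87))), Rational(1, 2)) = Pow(Add(-33520, Add(Mul(5, 9), Mul(92, 87))), Rational(1, 2)) = Pow(Add(-33520, Add(45, 8004)), Rational(1, 2)) = Pow(Add(-33520, 8049), Rational(1, 2)) = Pow(-25471, Rational(1, 2)) = Mul(I, Pow(25471, Rational(1, 2)))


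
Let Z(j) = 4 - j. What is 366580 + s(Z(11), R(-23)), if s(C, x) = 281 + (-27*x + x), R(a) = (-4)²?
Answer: 366445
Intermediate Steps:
R(a) = 16
s(C, x) = 281 - 26*x
366580 + s(Z(11), R(-23)) = 366580 + (281 - 26*16) = 366580 + (281 - 416) = 366580 - 135 = 366445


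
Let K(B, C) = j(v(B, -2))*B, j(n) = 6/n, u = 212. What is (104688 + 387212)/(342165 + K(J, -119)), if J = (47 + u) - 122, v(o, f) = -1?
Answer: 491900/341343 ≈ 1.4411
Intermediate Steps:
J = 137 (J = (47 + 212) - 122 = 259 - 122 = 137)
K(B, C) = -6*B (K(B, C) = (6/(-1))*B = (6*(-1))*B = -6*B)
(104688 + 387212)/(342165 + K(J, -119)) = (104688 + 387212)/(342165 - 6*137) = 491900/(342165 - 822) = 491900/341343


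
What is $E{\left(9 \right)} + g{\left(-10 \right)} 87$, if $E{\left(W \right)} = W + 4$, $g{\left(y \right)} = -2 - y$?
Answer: $709$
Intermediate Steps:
$E{\left(W \right)} = 4 + W$
$E{\left(9 \right)} + g{\left(-10 \right)} 87 = \left(4 + 9\right) + \left(-2 - -10\right) 87 = 13 + \left(-2 + 10\right) 87 = 13 + 8 \cdot 87 = 13 + 696 = 709$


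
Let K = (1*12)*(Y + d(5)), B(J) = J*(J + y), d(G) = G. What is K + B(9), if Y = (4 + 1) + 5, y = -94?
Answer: -585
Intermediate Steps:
Y = 10 (Y = 5 + 5 = 10)
B(J) = J*(-94 + J) (B(J) = J*(J - 94) = J*(-94 + J))
K = 180 (K = (1*12)*(10 + 5) = 12*15 = 180)
K + B(9) = 180 + 9*(-94 + 9) = 180 + 9*(-85) = 180 - 765 = -585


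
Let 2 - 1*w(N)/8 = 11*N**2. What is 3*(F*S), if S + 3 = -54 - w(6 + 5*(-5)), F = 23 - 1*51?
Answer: -2662380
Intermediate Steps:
F = -28 (F = 23 - 51 = -28)
w(N) = 16 - 88*N**2
S = 31695 (S = -3 + (-54 - (16 - 88*(6 + 5*(-5))**2)) = -3 + (-54 - (16 - 88*(6 - 25)**2)) = -3 + (-54 - (16 - 88*(-19)**2)) = -3 + (-54 - (16 - 88*361)) = -3 + (-54 - (16 - 31768)) = -3 + (-54 - 1*(-31752)) = -3 + (-54 + 31752) = -3 + 31698 = 31695)
3*(F*S) = 3*(-28*31695) = 3*(-887460) = -2662380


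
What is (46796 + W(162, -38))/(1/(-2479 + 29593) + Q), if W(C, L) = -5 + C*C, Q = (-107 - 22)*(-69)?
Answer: 396054198/48268343 ≈ 8.2053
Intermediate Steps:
Q = 8901 (Q = -129*(-69) = 8901)
W(C, L) = -5 + C²
(46796 + W(162, -38))/(1/(-2479 + 29593) + Q) = (46796 + (-5 + 162²))/(1/(-2479 + 29593) + 8901) = (46796 + (-5 + 26244))/(1/27114 + 8901) = (46796 + 26239)/(1/27114 + 8901) = 73035/(241341715/27114) = 73035*(27114/241341715) = 396054198/48268343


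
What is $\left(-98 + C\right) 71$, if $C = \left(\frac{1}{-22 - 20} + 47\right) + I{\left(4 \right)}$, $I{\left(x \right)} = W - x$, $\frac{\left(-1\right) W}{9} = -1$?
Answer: $- \frac{137243}{42} \approx -3267.7$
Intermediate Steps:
$W = 9$ ($W = \left(-9\right) \left(-1\right) = 9$)
$I{\left(x \right)} = 9 - x$
$C = \frac{2183}{42}$ ($C = \left(\frac{1}{-22 - 20} + 47\right) + \left(9 - 4\right) = \left(\frac{1}{-42} + 47\right) + \left(9 - 4\right) = \left(- \frac{1}{42} + 47\right) + 5 = \frac{1973}{42} + 5 = \frac{2183}{42} \approx 51.976$)
$\left(-98 + C\right) 71 = \left(-98 + \frac{2183}{42}\right) 71 = \left(- \frac{1933}{42}\right) 71 = - \frac{137243}{42}$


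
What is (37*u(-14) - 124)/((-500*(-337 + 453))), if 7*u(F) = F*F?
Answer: -57/3625 ≈ -0.015724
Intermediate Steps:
u(F) = F²/7 (u(F) = (F*F)/7 = F²/7)
(37*u(-14) - 124)/((-500*(-337 + 453))) = (37*((⅐)*(-14)²) - 124)/((-500*(-337 + 453))) = (37*((⅐)*196) - 124)/((-500*116)) = (37*28 - 124)/(-58000) = (1036 - 124)*(-1/58000) = 912*(-1/58000) = -57/3625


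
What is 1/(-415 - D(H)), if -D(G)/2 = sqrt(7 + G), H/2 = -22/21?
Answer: -8715/3616313 - 2*sqrt(2163)/3616313 ≈ -0.0024356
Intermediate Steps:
H = -44/21 (H = 2*(-22/21) = -44/21 ≈ -2.0952)
D(G) = -2*sqrt(7 + G)
1/(-415 - D(H)) = 1/(-415 - (-2)*sqrt(7 - 44/21)) = 1/(-415 - (-2)*sqrt(103/21)) = 1/(-415 - (-2)*sqrt(2163)/21) = 1/(-415 + 2*sqrt(2163)/21)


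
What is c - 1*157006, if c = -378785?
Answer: -535791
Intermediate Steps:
c - 1*157006 = -378785 - 1*157006 = -378785 - 157006 = -535791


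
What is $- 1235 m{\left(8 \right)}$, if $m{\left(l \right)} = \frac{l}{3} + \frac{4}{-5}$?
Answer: $- \frac{6916}{3} \approx -2305.3$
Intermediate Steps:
$m{\left(l \right)} = - \frac{4}{5} + \frac{l}{3}$ ($m{\left(l \right)} = l \frac{1}{3} + 4 \left(- \frac{1}{5}\right) = \frac{l}{3} - \frac{4}{5} = - \frac{4}{5} + \frac{l}{3}$)
$- 1235 m{\left(8 \right)} = - 1235 \left(- \frac{4}{5} + \frac{1}{3} \cdot 8\right) = - 1235 \left(- \frac{4}{5} + \frac{8}{3}\right) = \left(-1235\right) \frac{28}{15} = - \frac{6916}{3}$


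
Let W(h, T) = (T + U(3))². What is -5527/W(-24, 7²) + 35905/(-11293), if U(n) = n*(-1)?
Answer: -6017017/1038956 ≈ -5.7914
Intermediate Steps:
U(n) = -n
W(h, T) = (-3 + T)² (W(h, T) = (T - 1*3)² = (T - 3)² = (-3 + T)²)
-5527/W(-24, 7²) + 35905/(-11293) = -5527/(-3 + 7²)² + 35905/(-11293) = -5527/(-3 + 49)² + 35905*(-1/11293) = -5527/(46²) - 35905/11293 = -5527/2116 - 35905/11293 = -6017017/1038956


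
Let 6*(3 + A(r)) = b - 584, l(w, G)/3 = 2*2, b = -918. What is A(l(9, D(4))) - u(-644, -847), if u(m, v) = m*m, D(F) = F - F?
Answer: -1244968/3 ≈ -4.1499e+5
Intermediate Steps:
D(F) = 0
l(w, G) = 12 (l(w, G) = 3*(2*2) = 3*4 = 12)
A(r) = -760/3 (A(r) = -3 + (-918 - 584)/6 = -3 + (⅙)*(-1502) = -3 - 751/3 = -760/3)
u(m, v) = m²
A(l(9, D(4))) - u(-644, -847) = -760/3 - 1*(-644)² = -760/3 - 1*414736 = -760/3 - 414736 = -1244968/3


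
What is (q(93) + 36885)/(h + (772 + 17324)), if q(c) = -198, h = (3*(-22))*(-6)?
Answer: 12229/6164 ≈ 1.9839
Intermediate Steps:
h = 396 (h = -66*(-6) = 396)
(q(93) + 36885)/(h + (772 + 17324)) = (-198 + 36885)/(396 + (772 + 17324)) = 36687/(396 + 18096) = 36687/18492 = 36687*(1/18492) = 12229/6164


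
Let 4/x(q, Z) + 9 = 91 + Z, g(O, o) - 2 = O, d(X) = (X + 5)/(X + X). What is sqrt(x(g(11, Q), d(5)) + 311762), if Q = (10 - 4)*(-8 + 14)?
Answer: 25*sqrt(3436366)/83 ≈ 558.36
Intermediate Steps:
d(X) = (5 + X)/(2*X) (d(X) = (5 + X)/((2*X)) = (5 + X)*(1/(2*X)) = (5 + X)/(2*X))
Q = 36 (Q = 6*6 = 36)
g(O, o) = 2 + O
x(q, Z) = 4/(82 + Z) (x(q, Z) = 4/(-9 + (91 + Z)) = 4/(82 + Z))
sqrt(x(g(11, Q), d(5)) + 311762) = sqrt(4/(82 + (1/2)*(5 + 5)/5) + 311762) = sqrt(4/(82 + (1/2)*(1/5)*10) + 311762) = sqrt(4/(82 + 1) + 311762) = sqrt(4/83 + 311762) = sqrt(25876250/83) = 25*sqrt(3436366)/83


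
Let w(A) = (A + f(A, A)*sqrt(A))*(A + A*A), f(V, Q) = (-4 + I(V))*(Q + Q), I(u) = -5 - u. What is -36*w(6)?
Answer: -9072 + 272160*sqrt(6) ≈ 6.5758e+5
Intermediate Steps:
f(V, Q) = 2*Q*(-9 - V) (f(V, Q) = (-4 + (-5 - V))*(Q + Q) = (-9 - V)*(2*Q) = 2*Q*(-9 - V))
w(A) = (A + A**2)*(A - 2*A**(3/2)*(9 + A)) (w(A) = (A + (-2*A*(9 + A))*sqrt(A))*(A + A*A) = (A - 2*A**(3/2)*(9 + A))*(A + A**2) = (A + A**2)*(A - 2*A**(3/2)*(9 + A)))
-36*w(6) = -36*(6**2 + 6**3 - 4320*sqrt(6) - 648*sqrt(6) - 2592*sqrt(6)) = -36*(36 + 216 - 4320*sqrt(6) - 648*sqrt(6) - 2592*sqrt(6)) = -36*(252 - 7560*sqrt(6)) = -9072 + 272160*sqrt(6)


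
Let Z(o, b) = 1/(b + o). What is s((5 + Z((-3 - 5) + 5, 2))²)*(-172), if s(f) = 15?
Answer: -2580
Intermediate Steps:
s((5 + Z((-3 - 5) + 5, 2))²)*(-172) = 15*(-172) = -2580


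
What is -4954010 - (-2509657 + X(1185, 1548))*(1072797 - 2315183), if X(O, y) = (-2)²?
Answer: -3117962706068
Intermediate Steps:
X(O, y) = 4
-4954010 - (-2509657 + X(1185, 1548))*(1072797 - 2315183) = -4954010 - (-2509657 + 4)*(1072797 - 2315183) = -4954010 - (-2509653)*(-1242386) = -4954010 - 1*3117957752058 = -4954010 - 3117957752058 = -3117962706068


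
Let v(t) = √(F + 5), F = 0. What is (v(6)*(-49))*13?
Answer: -637*√5 ≈ -1424.4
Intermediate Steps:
v(t) = √5 (v(t) = √(0 + 5) = √5)
(v(6)*(-49))*13 = (√5*(-49))*13 = -49*√5*13 = -637*√5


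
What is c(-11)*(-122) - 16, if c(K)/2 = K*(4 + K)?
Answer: -18804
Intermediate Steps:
c(K) = 2*K*(4 + K) (c(K) = 2*(K*(4 + K)) = 2*K*(4 + K))
c(-11)*(-122) - 16 = (2*(-11)*(4 - 11))*(-122) - 16 = (2*(-11)*(-7))*(-122) - 16 = 154*(-122) - 16 = -18788 - 16 = -18804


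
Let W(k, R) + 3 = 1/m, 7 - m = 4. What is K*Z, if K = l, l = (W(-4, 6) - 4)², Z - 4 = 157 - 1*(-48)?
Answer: 83600/9 ≈ 9288.9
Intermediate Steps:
m = 3 (m = 7 - 1*4 = 7 - 4 = 3)
W(k, R) = -8/3 (W(k, R) = -3 + 1/3 = -3 + ⅓ = -8/3)
Z = 209 (Z = 4 + (157 - 1*(-48)) = 4 + (157 + 48) = 4 + 205 = 209)
l = 400/9 (l = (-8/3 - 4)² = (-20/3)² = 400/9 ≈ 44.444)
K = 400/9 ≈ 44.444
K*Z = (400/9)*209 = 83600/9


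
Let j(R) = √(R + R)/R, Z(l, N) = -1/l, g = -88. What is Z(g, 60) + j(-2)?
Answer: 1/88 - I ≈ 0.011364 - 1.0*I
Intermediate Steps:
j(R) = √2/√R (j(R) = √(2*R)/R = (√2*√R)/R = √2/√R)
Z(g, 60) + j(-2) = -1/(-88) + √2/√(-2) = -1*(-1/88) + √2*(-I*√2/2) = 1/88 - I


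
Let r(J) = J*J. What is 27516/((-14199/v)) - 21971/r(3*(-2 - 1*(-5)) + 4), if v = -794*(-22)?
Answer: -27180576567/799877 ≈ -33981.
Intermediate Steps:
v = 17468
r(J) = J²
27516/((-14199/v)) - 21971/r(3*(-2 - 1*(-5)) + 4) = 27516/((-14199/17468)) - 21971/(3*(-2 - 1*(-5)) + 4)² = 27516/((-14199*1/17468)) - 21971/(3*(-2 + 5) + 4)² = 27516/(-14199/17468) - 21971/(3*3 + 4)² = 27516*(-17468/14199) - 21971/(9 + 4)² = -160216496/4733 - 21971/(13²) = -160216496/4733 - 21971/169 = -27180576567/799877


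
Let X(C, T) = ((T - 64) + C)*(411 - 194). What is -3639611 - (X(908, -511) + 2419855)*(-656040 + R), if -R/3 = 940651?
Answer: 8667558363577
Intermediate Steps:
R = -2821953 (R = -3*940651 = -2821953)
X(C, T) = -13888 + 217*C + 217*T (X(C, T) = ((-64 + T) + C)*217 = (-64 + C + T)*217 = -13888 + 217*C + 217*T)
-3639611 - (X(908, -511) + 2419855)*(-656040 + R) = -3639611 - ((-13888 + 217*908 + 217*(-511)) + 2419855)*(-656040 - 2821953) = -3639611 - ((-13888 + 197036 - 110887) + 2419855)*(-3477993) = -3639611 - (72261 + 2419855)*(-3477993) = -3639611 - 2492116*(-3477993) = -3639611 - 1*(-8667562003188) = -3639611 + 8667562003188 = 8667558363577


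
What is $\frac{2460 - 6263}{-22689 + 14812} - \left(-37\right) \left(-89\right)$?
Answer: $- \frac{25935158}{7877} \approx -3292.5$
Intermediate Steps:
$\frac{2460 - 6263}{-22689 + 14812} - \left(-37\right) \left(-89\right) = - \frac{3803}{-7877} - 3293 = \left(-3803\right) \left(- \frac{1}{7877}\right) - 3293 = \frac{3803}{7877} - 3293 = - \frac{25935158}{7877}$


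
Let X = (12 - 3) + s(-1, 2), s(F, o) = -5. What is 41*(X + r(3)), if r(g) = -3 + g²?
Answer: 410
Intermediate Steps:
X = 4 (X = (12 - 3) - 5 = 9 - 5 = 4)
41*(X + r(3)) = 41*(4 + (-3 + 3²)) = 41*(4 + (-3 + 9)) = 41*(4 + 6) = 41*10 = 410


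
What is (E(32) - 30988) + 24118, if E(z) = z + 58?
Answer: -6780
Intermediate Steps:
E(z) = 58 + z
(E(32) - 30988) + 24118 = ((58 + 32) - 30988) + 24118 = (90 - 30988) + 24118 = -30898 + 24118 = -6780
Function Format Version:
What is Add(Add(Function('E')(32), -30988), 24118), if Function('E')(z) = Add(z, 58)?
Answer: -6780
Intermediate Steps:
Function('E')(z) = Add(58, z)
Add(Add(Function('E')(32), -30988), 24118) = Add(Add(Add(58, 32), -30988), 24118) = Add(Add(90, -30988), 24118) = Add(-30898, 24118) = -6780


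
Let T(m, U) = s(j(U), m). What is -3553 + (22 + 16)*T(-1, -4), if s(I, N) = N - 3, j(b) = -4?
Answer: -3705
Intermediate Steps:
s(I, N) = -3 + N
T(m, U) = -3 + m
-3553 + (22 + 16)*T(-1, -4) = -3553 + (22 + 16)*(-3 - 1) = -3553 + 38*(-4) = -3553 - 152 = -3705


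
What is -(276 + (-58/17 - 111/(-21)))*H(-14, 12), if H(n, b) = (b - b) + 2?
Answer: -66134/119 ≈ -555.75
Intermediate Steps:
H(n, b) = 2 (H(n, b) = 0 + 2 = 2)
-(276 + (-58/17 - 111/(-21)))*H(-14, 12) = -(276 + (-58/17 - 111/(-21)))*2 = -(276 + (-58*1/17 - 111*(-1/21)))*2 = -(276 + (-58/17 + 37/7))*2 = -(276 + 223/119)*2 = -33067*2/119 = -1*66134/119 = -66134/119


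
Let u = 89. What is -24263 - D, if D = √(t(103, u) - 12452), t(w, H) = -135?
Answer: -24263 - I*√12587 ≈ -24263.0 - 112.19*I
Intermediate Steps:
D = I*√12587 (D = √(-135 - 12452) = √(-12587) = I*√12587 ≈ 112.19*I)
-24263 - D = -24263 - I*√12587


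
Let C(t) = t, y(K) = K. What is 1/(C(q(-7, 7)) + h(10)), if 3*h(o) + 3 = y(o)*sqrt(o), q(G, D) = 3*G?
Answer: -99/1678 - 15*sqrt(10)/1678 ≈ -0.087267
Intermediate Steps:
h(o) = -1 + o**(3/2)/3 (h(o) = -1 + (o*sqrt(o))/3 = -1 + o**(3/2)/3)
1/(C(q(-7, 7)) + h(10)) = 1/(3*(-7) + (-1 + 10**(3/2)/3)) = 1/(-21 + (-1 + (10*sqrt(10))/3)) = 1/(-21 + (-1 + 10*sqrt(10)/3)) = 1/(-22 + 10*sqrt(10)/3)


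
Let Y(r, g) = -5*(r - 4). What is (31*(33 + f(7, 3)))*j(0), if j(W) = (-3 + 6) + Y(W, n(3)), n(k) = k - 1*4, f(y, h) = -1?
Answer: 22816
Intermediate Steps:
n(k) = -4 + k (n(k) = k - 4 = -4 + k)
Y(r, g) = 20 - 5*r (Y(r, g) = -5*(-4 + r) = 20 - 5*r)
j(W) = 23 - 5*W (j(W) = (-3 + 6) + (20 - 5*W) = 3 + (20 - 5*W) = 23 - 5*W)
(31*(33 + f(7, 3)))*j(0) = (31*(33 - 1))*(23 - 5*0) = (31*32)*(23 + 0) = 992*23 = 22816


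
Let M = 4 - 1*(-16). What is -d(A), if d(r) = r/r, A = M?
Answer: -1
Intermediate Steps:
M = 20 (M = 4 + 16 = 20)
A = 20
d(r) = 1
-d(A) = -1*1 = -1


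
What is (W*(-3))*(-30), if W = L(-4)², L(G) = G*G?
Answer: 23040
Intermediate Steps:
L(G) = G²
W = 256 (W = ((-4)²)² = 16² = 256)
(W*(-3))*(-30) = (256*(-3))*(-30) = -768*(-30) = 23040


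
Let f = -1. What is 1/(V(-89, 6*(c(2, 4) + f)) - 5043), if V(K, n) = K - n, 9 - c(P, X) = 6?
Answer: -1/5144 ≈ -0.00019440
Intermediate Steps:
c(P, X) = 3 (c(P, X) = 9 - 1*6 = 9 - 6 = 3)
1/(V(-89, 6*(c(2, 4) + f)) - 5043) = 1/((-89 - 6*(3 - 1)) - 5043) = 1/((-89 - 6*2) - 5043) = 1/((-89 - 1*12) - 5043) = 1/((-89 - 12) - 5043) = 1/(-101 - 5043) = 1/(-5144) = -1/5144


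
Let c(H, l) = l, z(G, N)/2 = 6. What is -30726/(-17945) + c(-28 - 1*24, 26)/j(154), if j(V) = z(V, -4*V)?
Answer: 417641/107670 ≈ 3.8789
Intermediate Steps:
z(G, N) = 12 (z(G, N) = 2*6 = 12)
j(V) = 12
-30726/(-17945) + c(-28 - 1*24, 26)/j(154) = -30726/(-17945) + 26/12 = -30726*(-1/17945) + 26*(1/12) = 30726/17945 + 13/6 = 417641/107670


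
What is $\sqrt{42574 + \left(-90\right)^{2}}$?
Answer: $\sqrt{50674} \approx 225.11$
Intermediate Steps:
$\sqrt{42574 + \left(-90\right)^{2}} = \sqrt{42574 + 8100} = \sqrt{50674}$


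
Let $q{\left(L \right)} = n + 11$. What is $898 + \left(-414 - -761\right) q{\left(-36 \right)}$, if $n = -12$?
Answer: $551$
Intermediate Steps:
$q{\left(L \right)} = -1$ ($q{\left(L \right)} = -12 + 11 = -1$)
$898 + \left(-414 - -761\right) q{\left(-36 \right)} = 898 + \left(-414 - -761\right) \left(-1\right) = 898 + \left(-414 + 761\right) \left(-1\right) = 898 + 347 \left(-1\right) = 898 - 347 = 551$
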